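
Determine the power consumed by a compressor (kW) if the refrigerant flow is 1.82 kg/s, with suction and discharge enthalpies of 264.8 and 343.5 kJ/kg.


dh = 343.5 - 264.8 = 78.7 kJ/kg
W = m_dot * dh = 1.82 * 78.7 = 143.23 kW

143.23


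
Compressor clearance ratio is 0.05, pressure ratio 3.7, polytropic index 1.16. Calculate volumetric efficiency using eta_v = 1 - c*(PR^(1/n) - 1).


PR^(1/n) = 3.7^(1/1.16) = 3.08907941
eta_v = 1 - 0.05 * (3.08907941 - 1)
eta_v = 0.8955

0.8955


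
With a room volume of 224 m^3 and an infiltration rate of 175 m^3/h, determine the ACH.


ACH = flow / volume
ACH = 175 / 224
ACH = 0.781

0.781


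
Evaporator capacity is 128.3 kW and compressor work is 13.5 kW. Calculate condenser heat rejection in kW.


Q_cond = Q_evap + W
Q_cond = 128.3 + 13.5
Q_cond = 141.8 kW

141.8


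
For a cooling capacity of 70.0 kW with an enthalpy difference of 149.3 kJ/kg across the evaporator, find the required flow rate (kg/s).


m_dot = Q / dh
m_dot = 70.0 / 149.3
m_dot = 0.4689 kg/s

0.4689


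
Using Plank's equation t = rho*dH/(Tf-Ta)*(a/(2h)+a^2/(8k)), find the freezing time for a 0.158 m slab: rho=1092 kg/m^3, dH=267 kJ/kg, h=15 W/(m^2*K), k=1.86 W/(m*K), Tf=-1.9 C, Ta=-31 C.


dT = -1.9 - (-31) = 29.1 K
term1 = a/(2h) = 0.158/(2*15) = 0.005266666667
term2 = a^2/(8k) = 0.158^2/(8*1.86) = 0.001677688172
t = rho*dH*1000/dT * (term1 + term2)
t = 1092*267*1000/29.1 * (0.005266666667 + 0.001677688172)
t = 69578 s

69578


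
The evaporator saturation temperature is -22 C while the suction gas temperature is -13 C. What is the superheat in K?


Superheat = T_suction - T_evap
Superheat = -13 - (-22)
Superheat = 9 K

9


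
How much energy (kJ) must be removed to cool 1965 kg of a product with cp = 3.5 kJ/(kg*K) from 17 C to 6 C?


dT = 17 - (6) = 11 K
Q = m * cp * dT = 1965 * 3.5 * 11
Q = 75653 kJ

75653


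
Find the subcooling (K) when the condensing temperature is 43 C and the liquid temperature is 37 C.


Subcooling = T_cond - T_liquid
Subcooling = 43 - 37
Subcooling = 6 K

6


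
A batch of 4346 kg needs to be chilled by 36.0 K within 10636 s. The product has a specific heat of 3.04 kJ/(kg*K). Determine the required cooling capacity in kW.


Q = m * cp * dT / t
Q = 4346 * 3.04 * 36.0 / 10636
Q = 44.719 kW

44.719


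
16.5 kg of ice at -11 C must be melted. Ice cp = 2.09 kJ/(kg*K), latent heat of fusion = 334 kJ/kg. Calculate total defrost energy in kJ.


Sensible heat = cp * dT = 2.09 * 11 = 22.99 kJ/kg
Total per kg = 22.99 + 334 = 356.99 kJ/kg
Q = m * total = 16.5 * 356.99
Q = 5890.3 kJ

5890.3


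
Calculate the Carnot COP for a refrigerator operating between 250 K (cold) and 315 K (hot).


dT = 315 - 250 = 65 K
COP_carnot = T_cold / dT = 250 / 65
COP_carnot = 3.846

3.846


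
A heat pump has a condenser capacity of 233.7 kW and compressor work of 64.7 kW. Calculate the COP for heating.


COP_hp = Q_cond / W
COP_hp = 233.7 / 64.7
COP_hp = 3.612

3.612


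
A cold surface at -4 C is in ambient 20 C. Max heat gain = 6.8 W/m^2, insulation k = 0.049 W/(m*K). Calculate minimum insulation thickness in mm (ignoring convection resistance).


dT = 20 - (-4) = 24 K
thickness = k * dT / q_max * 1000
thickness = 0.049 * 24 / 6.8 * 1000
thickness = 172.9 mm

172.9


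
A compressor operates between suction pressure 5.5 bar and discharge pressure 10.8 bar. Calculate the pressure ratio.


PR = P_high / P_low
PR = 10.8 / 5.5
PR = 1.964

1.964


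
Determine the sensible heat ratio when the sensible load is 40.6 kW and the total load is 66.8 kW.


SHR = Q_sensible / Q_total
SHR = 40.6 / 66.8
SHR = 0.608

0.608


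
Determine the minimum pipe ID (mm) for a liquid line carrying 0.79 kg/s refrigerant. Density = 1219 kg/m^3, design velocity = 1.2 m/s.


A = m_dot / (rho * v) = 0.79 / (1219 * 1.2) = 0.0005400601586 m^2
d = sqrt(4*A/pi) * 1000
d = 26.2 mm

26.2


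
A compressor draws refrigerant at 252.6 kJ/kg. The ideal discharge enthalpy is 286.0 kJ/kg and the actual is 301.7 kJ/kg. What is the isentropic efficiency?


dh_ideal = 286.0 - 252.6 = 33.4 kJ/kg
dh_actual = 301.7 - 252.6 = 49.1 kJ/kg
eta_s = dh_ideal / dh_actual = 33.4 / 49.1
eta_s = 0.6802

0.6802


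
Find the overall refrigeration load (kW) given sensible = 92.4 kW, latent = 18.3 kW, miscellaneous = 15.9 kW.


Q_total = Q_s + Q_l + Q_misc
Q_total = 92.4 + 18.3 + 15.9
Q_total = 126.6 kW

126.6


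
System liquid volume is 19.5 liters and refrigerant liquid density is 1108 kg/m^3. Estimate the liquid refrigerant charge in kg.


Charge = V * rho / 1000
Charge = 19.5 * 1108 / 1000
Charge = 21.61 kg

21.61


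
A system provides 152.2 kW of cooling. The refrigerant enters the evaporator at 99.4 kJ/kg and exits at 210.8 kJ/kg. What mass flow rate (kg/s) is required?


dh = 210.8 - 99.4 = 111.4 kJ/kg
m_dot = Q / dh = 152.2 / 111.4 = 1.3662 kg/s

1.3662


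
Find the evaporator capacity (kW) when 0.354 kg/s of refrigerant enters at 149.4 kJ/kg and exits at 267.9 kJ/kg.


dh = 267.9 - 149.4 = 118.5 kJ/kg
Q_evap = m_dot * dh = 0.354 * 118.5
Q_evap = 41.95 kW

41.95


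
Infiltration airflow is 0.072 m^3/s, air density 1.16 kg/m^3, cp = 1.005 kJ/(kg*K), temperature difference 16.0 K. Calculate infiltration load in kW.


Q = V_dot * rho * cp * dT
Q = 0.072 * 1.16 * 1.005 * 16.0
Q = 1.343 kW

1.343


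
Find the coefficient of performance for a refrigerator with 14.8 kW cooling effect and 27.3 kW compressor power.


COP = Q_evap / W
COP = 14.8 / 27.3
COP = 0.542

0.542


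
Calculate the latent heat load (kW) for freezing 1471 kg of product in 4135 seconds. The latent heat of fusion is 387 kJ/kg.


Q_lat = m * h_fg / t
Q_lat = 1471 * 387 / 4135
Q_lat = 137.67 kW

137.67


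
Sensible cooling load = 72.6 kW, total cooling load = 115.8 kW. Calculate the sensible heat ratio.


SHR = Q_sensible / Q_total
SHR = 72.6 / 115.8
SHR = 0.627

0.627


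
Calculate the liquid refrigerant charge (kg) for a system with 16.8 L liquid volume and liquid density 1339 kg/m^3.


Charge = V * rho / 1000
Charge = 16.8 * 1339 / 1000
Charge = 22.5 kg

22.5


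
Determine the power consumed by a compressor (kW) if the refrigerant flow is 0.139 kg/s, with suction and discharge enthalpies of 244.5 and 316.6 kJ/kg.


dh = 316.6 - 244.5 = 72.1 kJ/kg
W = m_dot * dh = 0.139 * 72.1 = 10.02 kW

10.02


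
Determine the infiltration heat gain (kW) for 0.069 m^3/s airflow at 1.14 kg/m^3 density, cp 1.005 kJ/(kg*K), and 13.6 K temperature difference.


Q = V_dot * rho * cp * dT
Q = 0.069 * 1.14 * 1.005 * 13.6
Q = 1.075 kW

1.075


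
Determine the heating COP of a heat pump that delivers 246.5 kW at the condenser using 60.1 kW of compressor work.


COP_hp = Q_cond / W
COP_hp = 246.5 / 60.1
COP_hp = 4.101

4.101


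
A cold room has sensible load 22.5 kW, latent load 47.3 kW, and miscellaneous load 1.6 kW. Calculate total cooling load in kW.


Q_total = Q_s + Q_l + Q_misc
Q_total = 22.5 + 47.3 + 1.6
Q_total = 71.4 kW

71.4


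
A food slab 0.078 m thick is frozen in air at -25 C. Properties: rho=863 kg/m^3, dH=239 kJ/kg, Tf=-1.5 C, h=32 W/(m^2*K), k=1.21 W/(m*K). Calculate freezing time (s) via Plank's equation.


dT = -1.5 - (-25) = 23.5 K
term1 = a/(2h) = 0.078/(2*32) = 0.00121875
term2 = a^2/(8k) = 0.078^2/(8*1.21) = 0.0006285123967
t = rho*dH*1000/dT * (term1 + term2)
t = 863*239*1000/23.5 * (0.00121875 + 0.0006285123967)
t = 16213 s

16213


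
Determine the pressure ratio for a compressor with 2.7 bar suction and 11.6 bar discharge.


PR = P_high / P_low
PR = 11.6 / 2.7
PR = 4.296

4.296


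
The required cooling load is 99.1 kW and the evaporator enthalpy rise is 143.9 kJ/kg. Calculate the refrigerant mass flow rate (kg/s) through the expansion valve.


m_dot = Q / dh
m_dot = 99.1 / 143.9
m_dot = 0.6887 kg/s

0.6887


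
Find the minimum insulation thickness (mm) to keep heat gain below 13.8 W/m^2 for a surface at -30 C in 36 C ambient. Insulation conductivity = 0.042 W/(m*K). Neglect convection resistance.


dT = 36 - (-30) = 66 K
thickness = k * dT / q_max * 1000
thickness = 0.042 * 66 / 13.8 * 1000
thickness = 200.9 mm

200.9


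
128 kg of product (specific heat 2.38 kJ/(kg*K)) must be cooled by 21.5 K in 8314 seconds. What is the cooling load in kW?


Q = m * cp * dT / t
Q = 128 * 2.38 * 21.5 / 8314
Q = 0.788 kW

0.788


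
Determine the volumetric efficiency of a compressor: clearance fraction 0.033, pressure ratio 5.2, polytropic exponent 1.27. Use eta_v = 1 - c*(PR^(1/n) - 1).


PR^(1/n) = 5.2^(1/1.27) = 3.66253818
eta_v = 1 - 0.033 * (3.66253818 - 1)
eta_v = 0.9121

0.9121


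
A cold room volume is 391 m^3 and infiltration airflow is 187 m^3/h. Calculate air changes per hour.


ACH = flow / volume
ACH = 187 / 391
ACH = 0.478

0.478


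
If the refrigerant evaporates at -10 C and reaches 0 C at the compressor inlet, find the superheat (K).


Superheat = T_suction - T_evap
Superheat = 0 - (-10)
Superheat = 10 K

10


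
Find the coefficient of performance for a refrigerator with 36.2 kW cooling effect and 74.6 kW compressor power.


COP = Q_evap / W
COP = 36.2 / 74.6
COP = 0.485

0.485


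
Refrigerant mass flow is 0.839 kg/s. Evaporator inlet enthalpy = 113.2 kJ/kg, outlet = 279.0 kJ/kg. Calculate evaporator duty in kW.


dh = 279.0 - 113.2 = 165.8 kJ/kg
Q_evap = m_dot * dh = 0.839 * 165.8
Q_evap = 139.11 kW

139.11


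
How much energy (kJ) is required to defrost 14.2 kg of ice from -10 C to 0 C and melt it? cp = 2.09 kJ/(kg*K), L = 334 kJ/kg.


Sensible heat = cp * dT = 2.09 * 10 = 20.9 kJ/kg
Total per kg = 20.9 + 334 = 354.9 kJ/kg
Q = m * total = 14.2 * 354.9
Q = 5039.6 kJ

5039.6


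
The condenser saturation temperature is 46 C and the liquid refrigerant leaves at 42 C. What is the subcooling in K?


Subcooling = T_cond - T_liquid
Subcooling = 46 - 42
Subcooling = 4 K

4


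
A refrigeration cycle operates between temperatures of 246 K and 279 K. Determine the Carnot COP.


dT = 279 - 246 = 33 K
COP_carnot = T_cold / dT = 246 / 33
COP_carnot = 7.455

7.455


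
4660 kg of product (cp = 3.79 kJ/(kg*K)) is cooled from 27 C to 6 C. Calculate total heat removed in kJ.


dT = 27 - (6) = 21 K
Q = m * cp * dT = 4660 * 3.79 * 21
Q = 370889 kJ

370889


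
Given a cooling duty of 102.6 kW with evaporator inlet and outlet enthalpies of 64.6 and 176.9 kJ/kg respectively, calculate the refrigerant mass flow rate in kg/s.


dh = 176.9 - 64.6 = 112.3 kJ/kg
m_dot = Q / dh = 102.6 / 112.3 = 0.9136 kg/s

0.9136


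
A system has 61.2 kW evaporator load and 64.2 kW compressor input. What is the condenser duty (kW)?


Q_cond = Q_evap + W
Q_cond = 61.2 + 64.2
Q_cond = 125.4 kW

125.4


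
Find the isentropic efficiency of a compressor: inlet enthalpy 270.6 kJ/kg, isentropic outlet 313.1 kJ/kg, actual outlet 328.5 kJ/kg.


dh_ideal = 313.1 - 270.6 = 42.5 kJ/kg
dh_actual = 328.5 - 270.6 = 57.9 kJ/kg
eta_s = dh_ideal / dh_actual = 42.5 / 57.9
eta_s = 0.734

0.734


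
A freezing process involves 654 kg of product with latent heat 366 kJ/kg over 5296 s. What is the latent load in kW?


Q_lat = m * h_fg / t
Q_lat = 654 * 366 / 5296
Q_lat = 45.2 kW

45.2


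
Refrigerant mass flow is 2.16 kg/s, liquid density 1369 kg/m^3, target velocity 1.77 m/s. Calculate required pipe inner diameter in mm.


A = m_dot / (rho * v) = 2.16 / (1369 * 1.77) = 0.0008914090453 m^2
d = sqrt(4*A/pi) * 1000
d = 33.7 mm

33.7


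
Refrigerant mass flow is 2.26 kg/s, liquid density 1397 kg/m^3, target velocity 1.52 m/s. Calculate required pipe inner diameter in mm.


A = m_dot / (rho * v) = 2.26 / (1397 * 1.52) = 0.001064310741 m^2
d = sqrt(4*A/pi) * 1000
d = 36.8 mm

36.8


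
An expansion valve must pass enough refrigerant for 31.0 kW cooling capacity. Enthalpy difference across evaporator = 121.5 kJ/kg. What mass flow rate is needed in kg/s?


m_dot = Q / dh
m_dot = 31.0 / 121.5
m_dot = 0.2551 kg/s

0.2551


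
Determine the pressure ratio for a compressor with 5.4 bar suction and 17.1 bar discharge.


PR = P_high / P_low
PR = 17.1 / 5.4
PR = 3.167

3.167


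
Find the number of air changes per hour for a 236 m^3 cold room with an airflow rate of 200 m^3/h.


ACH = flow / volume
ACH = 200 / 236
ACH = 0.847

0.847


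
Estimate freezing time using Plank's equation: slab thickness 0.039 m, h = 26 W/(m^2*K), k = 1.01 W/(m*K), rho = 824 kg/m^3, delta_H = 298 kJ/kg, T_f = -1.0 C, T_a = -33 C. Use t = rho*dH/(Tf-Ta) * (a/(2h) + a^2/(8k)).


dT = -1.0 - (-33) = 32.0 K
term1 = a/(2h) = 0.039/(2*26) = 0.00075
term2 = a^2/(8k) = 0.039^2/(8*1.01) = 0.0001882425743
t = rho*dH*1000/dT * (term1 + term2)
t = 824*298*1000/32.0 * (0.00075 + 0.0001882425743)
t = 7200 s

7200


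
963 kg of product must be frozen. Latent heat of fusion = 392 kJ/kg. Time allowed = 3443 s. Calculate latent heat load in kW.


Q_lat = m * h_fg / t
Q_lat = 963 * 392 / 3443
Q_lat = 109.64 kW

109.64


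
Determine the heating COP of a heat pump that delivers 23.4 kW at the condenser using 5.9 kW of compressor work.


COP_hp = Q_cond / W
COP_hp = 23.4 / 5.9
COP_hp = 3.966

3.966


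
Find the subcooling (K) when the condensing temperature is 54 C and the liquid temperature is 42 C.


Subcooling = T_cond - T_liquid
Subcooling = 54 - 42
Subcooling = 12 K

12


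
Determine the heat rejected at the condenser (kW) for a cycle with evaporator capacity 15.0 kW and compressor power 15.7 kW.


Q_cond = Q_evap + W
Q_cond = 15.0 + 15.7
Q_cond = 30.7 kW

30.7


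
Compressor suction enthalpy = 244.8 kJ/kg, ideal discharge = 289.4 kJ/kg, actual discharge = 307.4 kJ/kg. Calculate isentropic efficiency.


dh_ideal = 289.4 - 244.8 = 44.6 kJ/kg
dh_actual = 307.4 - 244.8 = 62.6 kJ/kg
eta_s = dh_ideal / dh_actual = 44.6 / 62.6
eta_s = 0.7125

0.7125


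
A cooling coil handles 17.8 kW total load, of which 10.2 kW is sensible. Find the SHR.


SHR = Q_sensible / Q_total
SHR = 10.2 / 17.8
SHR = 0.573

0.573


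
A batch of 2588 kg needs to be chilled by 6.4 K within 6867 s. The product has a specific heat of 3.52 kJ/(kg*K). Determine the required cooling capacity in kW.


Q = m * cp * dT / t
Q = 2588 * 3.52 * 6.4 / 6867
Q = 8.49 kW

8.49


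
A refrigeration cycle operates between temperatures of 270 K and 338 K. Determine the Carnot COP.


dT = 338 - 270 = 68 K
COP_carnot = T_cold / dT = 270 / 68
COP_carnot = 3.971

3.971


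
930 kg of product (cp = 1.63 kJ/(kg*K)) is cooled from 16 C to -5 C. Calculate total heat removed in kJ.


dT = 16 - (-5) = 21 K
Q = m * cp * dT = 930 * 1.63 * 21
Q = 31834 kJ

31834


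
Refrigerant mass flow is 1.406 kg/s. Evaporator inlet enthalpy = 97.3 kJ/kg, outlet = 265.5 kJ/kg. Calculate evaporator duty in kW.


dh = 265.5 - 97.3 = 168.2 kJ/kg
Q_evap = m_dot * dh = 1.406 * 168.2
Q_evap = 236.49 kW

236.49


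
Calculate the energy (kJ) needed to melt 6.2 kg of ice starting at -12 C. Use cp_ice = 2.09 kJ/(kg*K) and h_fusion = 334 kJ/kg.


Sensible heat = cp * dT = 2.09 * 12 = 25.08 kJ/kg
Total per kg = 25.08 + 334 = 359.08 kJ/kg
Q = m * total = 6.2 * 359.08
Q = 2226.3 kJ

2226.3


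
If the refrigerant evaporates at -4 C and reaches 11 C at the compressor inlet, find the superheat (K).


Superheat = T_suction - T_evap
Superheat = 11 - (-4)
Superheat = 15 K

15


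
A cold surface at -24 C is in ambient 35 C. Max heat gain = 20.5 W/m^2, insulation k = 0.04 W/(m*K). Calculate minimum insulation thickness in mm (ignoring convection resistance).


dT = 35 - (-24) = 59 K
thickness = k * dT / q_max * 1000
thickness = 0.04 * 59 / 20.5 * 1000
thickness = 115.1 mm

115.1


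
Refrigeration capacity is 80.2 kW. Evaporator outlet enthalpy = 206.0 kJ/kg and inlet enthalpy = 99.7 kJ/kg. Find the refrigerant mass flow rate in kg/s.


dh = 206.0 - 99.7 = 106.3 kJ/kg
m_dot = Q / dh = 80.2 / 106.3 = 0.7545 kg/s

0.7545


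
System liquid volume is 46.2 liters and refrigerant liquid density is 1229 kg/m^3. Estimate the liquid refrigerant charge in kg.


Charge = V * rho / 1000
Charge = 46.2 * 1229 / 1000
Charge = 56.78 kg

56.78


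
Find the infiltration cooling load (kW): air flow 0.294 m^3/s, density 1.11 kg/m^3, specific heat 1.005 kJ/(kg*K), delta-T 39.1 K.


Q = V_dot * rho * cp * dT
Q = 0.294 * 1.11 * 1.005 * 39.1
Q = 12.824 kW

12.824


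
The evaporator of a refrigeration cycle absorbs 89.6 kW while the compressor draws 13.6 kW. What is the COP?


COP = Q_evap / W
COP = 89.6 / 13.6
COP = 6.588

6.588


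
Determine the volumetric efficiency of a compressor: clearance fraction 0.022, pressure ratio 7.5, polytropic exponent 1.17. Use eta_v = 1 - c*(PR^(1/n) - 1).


PR^(1/n) = 7.5^(1/1.17) = 5.59648842
eta_v = 1 - 0.022 * (5.59648842 - 1)
eta_v = 0.8989

0.8989


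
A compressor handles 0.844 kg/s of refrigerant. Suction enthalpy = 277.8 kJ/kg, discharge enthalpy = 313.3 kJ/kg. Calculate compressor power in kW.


dh = 313.3 - 277.8 = 35.5 kJ/kg
W = m_dot * dh = 0.844 * 35.5 = 29.96 kW

29.96


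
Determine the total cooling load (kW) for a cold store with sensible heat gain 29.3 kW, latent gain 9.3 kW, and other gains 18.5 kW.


Q_total = Q_s + Q_l + Q_misc
Q_total = 29.3 + 9.3 + 18.5
Q_total = 57.1 kW

57.1


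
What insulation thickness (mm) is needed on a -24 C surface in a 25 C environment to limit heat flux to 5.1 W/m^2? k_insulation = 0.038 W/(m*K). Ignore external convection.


dT = 25 - (-24) = 49 K
thickness = k * dT / q_max * 1000
thickness = 0.038 * 49 / 5.1 * 1000
thickness = 365.1 mm

365.1


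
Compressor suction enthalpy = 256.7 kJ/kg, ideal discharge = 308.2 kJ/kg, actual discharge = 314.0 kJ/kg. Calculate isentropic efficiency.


dh_ideal = 308.2 - 256.7 = 51.5 kJ/kg
dh_actual = 314.0 - 256.7 = 57.3 kJ/kg
eta_s = dh_ideal / dh_actual = 51.5 / 57.3
eta_s = 0.8988

0.8988


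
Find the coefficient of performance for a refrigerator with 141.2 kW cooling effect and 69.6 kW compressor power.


COP = Q_evap / W
COP = 141.2 / 69.6
COP = 2.029

2.029


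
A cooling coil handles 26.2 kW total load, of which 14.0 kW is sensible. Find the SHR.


SHR = Q_sensible / Q_total
SHR = 14.0 / 26.2
SHR = 0.534

0.534


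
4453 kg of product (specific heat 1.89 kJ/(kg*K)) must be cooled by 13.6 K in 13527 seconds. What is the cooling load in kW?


Q = m * cp * dT / t
Q = 4453 * 1.89 * 13.6 / 13527
Q = 8.462 kW

8.462


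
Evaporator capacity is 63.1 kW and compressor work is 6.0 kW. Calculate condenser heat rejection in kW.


Q_cond = Q_evap + W
Q_cond = 63.1 + 6.0
Q_cond = 69.1 kW

69.1


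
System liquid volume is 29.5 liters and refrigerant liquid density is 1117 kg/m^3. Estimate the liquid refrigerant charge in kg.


Charge = V * rho / 1000
Charge = 29.5 * 1117 / 1000
Charge = 32.95 kg

32.95


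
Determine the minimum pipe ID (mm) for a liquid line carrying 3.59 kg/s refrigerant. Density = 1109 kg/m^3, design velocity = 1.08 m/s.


A = m_dot / (rho * v) = 3.59 / (1109 * 1.08) = 0.002997361654 m^2
d = sqrt(4*A/pi) * 1000
d = 61.8 mm

61.8


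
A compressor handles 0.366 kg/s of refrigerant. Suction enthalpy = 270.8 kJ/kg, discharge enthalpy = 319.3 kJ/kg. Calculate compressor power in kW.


dh = 319.3 - 270.8 = 48.5 kJ/kg
W = m_dot * dh = 0.366 * 48.5 = 17.75 kW

17.75


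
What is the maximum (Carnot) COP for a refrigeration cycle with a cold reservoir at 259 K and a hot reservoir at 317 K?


dT = 317 - 259 = 58 K
COP_carnot = T_cold / dT = 259 / 58
COP_carnot = 4.466

4.466


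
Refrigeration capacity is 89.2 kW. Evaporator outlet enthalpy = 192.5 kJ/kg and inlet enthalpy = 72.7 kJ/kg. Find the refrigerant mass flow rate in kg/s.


dh = 192.5 - 72.7 = 119.8 kJ/kg
m_dot = Q / dh = 89.2 / 119.8 = 0.7446 kg/s

0.7446


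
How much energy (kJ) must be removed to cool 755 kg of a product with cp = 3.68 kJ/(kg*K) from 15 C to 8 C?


dT = 15 - (8) = 7 K
Q = m * cp * dT = 755 * 3.68 * 7
Q = 19449 kJ

19449


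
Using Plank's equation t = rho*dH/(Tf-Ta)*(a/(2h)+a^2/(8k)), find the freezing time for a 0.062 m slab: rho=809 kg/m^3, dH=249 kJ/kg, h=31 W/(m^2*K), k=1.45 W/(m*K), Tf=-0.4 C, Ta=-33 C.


dT = -0.4 - (-33) = 32.6 K
term1 = a/(2h) = 0.062/(2*31) = 0.001
term2 = a^2/(8k) = 0.062^2/(8*1.45) = 0.0003313793103
t = rho*dH*1000/dT * (term1 + term2)
t = 809*249*1000/32.6 * (0.001 + 0.0003313793103)
t = 8227 s

8227


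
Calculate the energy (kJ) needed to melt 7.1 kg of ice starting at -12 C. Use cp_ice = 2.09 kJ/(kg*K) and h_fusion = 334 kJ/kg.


Sensible heat = cp * dT = 2.09 * 12 = 25.08 kJ/kg
Total per kg = 25.08 + 334 = 359.08 kJ/kg
Q = m * total = 7.1 * 359.08
Q = 2549.5 kJ

2549.5


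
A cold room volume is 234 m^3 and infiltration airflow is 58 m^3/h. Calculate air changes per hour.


ACH = flow / volume
ACH = 58 / 234
ACH = 0.248

0.248


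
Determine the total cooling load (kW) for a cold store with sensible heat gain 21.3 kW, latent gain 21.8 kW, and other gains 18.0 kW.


Q_total = Q_s + Q_l + Q_misc
Q_total = 21.3 + 21.8 + 18.0
Q_total = 61.1 kW

61.1


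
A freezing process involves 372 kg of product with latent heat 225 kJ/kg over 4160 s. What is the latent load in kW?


Q_lat = m * h_fg / t
Q_lat = 372 * 225 / 4160
Q_lat = 20.12 kW

20.12


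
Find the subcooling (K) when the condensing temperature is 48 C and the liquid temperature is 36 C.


Subcooling = T_cond - T_liquid
Subcooling = 48 - 36
Subcooling = 12 K

12


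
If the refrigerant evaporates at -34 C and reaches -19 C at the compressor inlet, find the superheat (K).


Superheat = T_suction - T_evap
Superheat = -19 - (-34)
Superheat = 15 K

15


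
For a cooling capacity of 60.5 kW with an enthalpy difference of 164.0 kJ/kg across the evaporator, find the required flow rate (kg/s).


m_dot = Q / dh
m_dot = 60.5 / 164.0
m_dot = 0.3689 kg/s

0.3689


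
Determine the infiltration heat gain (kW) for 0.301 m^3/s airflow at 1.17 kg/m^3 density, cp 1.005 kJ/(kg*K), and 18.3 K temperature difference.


Q = V_dot * rho * cp * dT
Q = 0.301 * 1.17 * 1.005 * 18.3
Q = 6.477 kW

6.477


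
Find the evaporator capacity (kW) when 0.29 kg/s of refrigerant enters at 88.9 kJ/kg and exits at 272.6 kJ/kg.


dh = 272.6 - 88.9 = 183.7 kJ/kg
Q_evap = m_dot * dh = 0.29 * 183.7
Q_evap = 53.27 kW

53.27


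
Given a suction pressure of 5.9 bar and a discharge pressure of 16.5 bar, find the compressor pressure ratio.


PR = P_high / P_low
PR = 16.5 / 5.9
PR = 2.797

2.797


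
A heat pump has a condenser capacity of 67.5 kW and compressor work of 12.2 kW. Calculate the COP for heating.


COP_hp = Q_cond / W
COP_hp = 67.5 / 12.2
COP_hp = 5.533

5.533


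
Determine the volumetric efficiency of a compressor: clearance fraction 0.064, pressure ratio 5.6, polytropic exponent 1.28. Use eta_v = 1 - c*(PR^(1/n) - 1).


PR^(1/n) = 5.6^(1/1.28) = 3.84168628
eta_v = 1 - 0.064 * (3.84168628 - 1)
eta_v = 0.8181

0.8181


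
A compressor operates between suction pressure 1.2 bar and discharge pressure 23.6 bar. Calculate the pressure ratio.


PR = P_high / P_low
PR = 23.6 / 1.2
PR = 19.667

19.667


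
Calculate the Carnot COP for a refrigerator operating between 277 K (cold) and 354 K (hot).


dT = 354 - 277 = 77 K
COP_carnot = T_cold / dT = 277 / 77
COP_carnot = 3.597

3.597


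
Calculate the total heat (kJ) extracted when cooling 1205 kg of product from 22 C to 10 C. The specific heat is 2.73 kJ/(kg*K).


dT = 22 - (10) = 12 K
Q = m * cp * dT = 1205 * 2.73 * 12
Q = 39476 kJ

39476


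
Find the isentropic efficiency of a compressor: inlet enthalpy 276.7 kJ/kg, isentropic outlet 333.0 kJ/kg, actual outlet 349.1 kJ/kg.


dh_ideal = 333.0 - 276.7 = 56.3 kJ/kg
dh_actual = 349.1 - 276.7 = 72.4 kJ/kg
eta_s = dh_ideal / dh_actual = 56.3 / 72.4
eta_s = 0.7776

0.7776


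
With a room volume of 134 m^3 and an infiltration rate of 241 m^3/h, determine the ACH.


ACH = flow / volume
ACH = 241 / 134
ACH = 1.799

1.799


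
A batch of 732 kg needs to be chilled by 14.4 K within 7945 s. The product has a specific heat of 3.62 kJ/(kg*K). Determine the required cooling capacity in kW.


Q = m * cp * dT / t
Q = 732 * 3.62 * 14.4 / 7945
Q = 4.803 kW

4.803


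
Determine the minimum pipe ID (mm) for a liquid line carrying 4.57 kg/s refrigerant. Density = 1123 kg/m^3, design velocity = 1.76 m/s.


A = m_dot / (rho * v) = 4.57 / (1123 * 1.76) = 0.002312191371 m^2
d = sqrt(4*A/pi) * 1000
d = 54.3 mm

54.3


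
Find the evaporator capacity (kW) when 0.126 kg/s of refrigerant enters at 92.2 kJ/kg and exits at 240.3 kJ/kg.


dh = 240.3 - 92.2 = 148.1 kJ/kg
Q_evap = m_dot * dh = 0.126 * 148.1
Q_evap = 18.66 kW

18.66


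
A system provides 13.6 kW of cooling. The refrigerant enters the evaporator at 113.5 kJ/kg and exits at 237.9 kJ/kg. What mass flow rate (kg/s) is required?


dh = 237.9 - 113.5 = 124.4 kJ/kg
m_dot = Q / dh = 13.6 / 124.4 = 0.1093 kg/s

0.1093


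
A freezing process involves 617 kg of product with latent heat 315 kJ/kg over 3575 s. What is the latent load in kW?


Q_lat = m * h_fg / t
Q_lat = 617 * 315 / 3575
Q_lat = 54.37 kW

54.37


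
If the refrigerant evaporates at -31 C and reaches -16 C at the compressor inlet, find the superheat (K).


Superheat = T_suction - T_evap
Superheat = -16 - (-31)
Superheat = 15 K

15


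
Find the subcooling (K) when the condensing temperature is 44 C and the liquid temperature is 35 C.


Subcooling = T_cond - T_liquid
Subcooling = 44 - 35
Subcooling = 9 K

9


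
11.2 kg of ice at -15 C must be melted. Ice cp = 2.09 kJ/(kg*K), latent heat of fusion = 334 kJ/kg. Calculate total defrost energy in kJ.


Sensible heat = cp * dT = 2.09 * 15 = 31.35 kJ/kg
Total per kg = 31.35 + 334 = 365.35 kJ/kg
Q = m * total = 11.2 * 365.35
Q = 4091.9 kJ

4091.9


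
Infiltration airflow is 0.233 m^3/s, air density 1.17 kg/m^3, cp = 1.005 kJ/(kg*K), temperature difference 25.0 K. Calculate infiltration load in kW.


Q = V_dot * rho * cp * dT
Q = 0.233 * 1.17 * 1.005 * 25.0
Q = 6.849 kW

6.849


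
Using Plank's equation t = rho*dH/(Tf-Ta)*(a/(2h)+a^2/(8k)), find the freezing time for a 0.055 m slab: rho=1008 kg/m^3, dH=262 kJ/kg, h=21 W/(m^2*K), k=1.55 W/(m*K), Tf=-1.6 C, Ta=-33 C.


dT = -1.6 - (-33) = 31.4 K
term1 = a/(2h) = 0.055/(2*21) = 0.00130952381
term2 = a^2/(8k) = 0.055^2/(8*1.55) = 0.0002439516129
t = rho*dH*1000/dT * (term1 + term2)
t = 1008*262*1000/31.4 * (0.00130952381 + 0.0002439516129)
t = 13066 s

13066


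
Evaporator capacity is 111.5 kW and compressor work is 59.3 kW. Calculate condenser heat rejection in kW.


Q_cond = Q_evap + W
Q_cond = 111.5 + 59.3
Q_cond = 170.8 kW

170.8


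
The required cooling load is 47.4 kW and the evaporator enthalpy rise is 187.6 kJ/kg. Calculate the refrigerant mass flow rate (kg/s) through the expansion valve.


m_dot = Q / dh
m_dot = 47.4 / 187.6
m_dot = 0.2527 kg/s

0.2527


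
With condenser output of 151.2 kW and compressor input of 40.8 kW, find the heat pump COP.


COP_hp = Q_cond / W
COP_hp = 151.2 / 40.8
COP_hp = 3.706

3.706


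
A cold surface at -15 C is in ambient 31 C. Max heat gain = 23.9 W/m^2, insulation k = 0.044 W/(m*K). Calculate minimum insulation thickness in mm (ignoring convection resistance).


dT = 31 - (-15) = 46 K
thickness = k * dT / q_max * 1000
thickness = 0.044 * 46 / 23.9 * 1000
thickness = 84.7 mm

84.7


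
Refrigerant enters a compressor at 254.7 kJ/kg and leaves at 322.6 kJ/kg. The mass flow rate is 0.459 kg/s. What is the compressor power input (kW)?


dh = 322.6 - 254.7 = 67.9 kJ/kg
W = m_dot * dh = 0.459 * 67.9 = 31.17 kW

31.17


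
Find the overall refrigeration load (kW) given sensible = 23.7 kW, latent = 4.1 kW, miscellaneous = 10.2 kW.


Q_total = Q_s + Q_l + Q_misc
Q_total = 23.7 + 4.1 + 10.2
Q_total = 38.0 kW

38.0


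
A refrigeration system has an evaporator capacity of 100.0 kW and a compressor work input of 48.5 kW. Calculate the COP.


COP = Q_evap / W
COP = 100.0 / 48.5
COP = 2.062

2.062


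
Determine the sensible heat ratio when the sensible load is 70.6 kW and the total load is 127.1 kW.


SHR = Q_sensible / Q_total
SHR = 70.6 / 127.1
SHR = 0.555

0.555


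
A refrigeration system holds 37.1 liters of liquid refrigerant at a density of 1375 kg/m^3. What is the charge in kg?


Charge = V * rho / 1000
Charge = 37.1 * 1375 / 1000
Charge = 51.01 kg

51.01


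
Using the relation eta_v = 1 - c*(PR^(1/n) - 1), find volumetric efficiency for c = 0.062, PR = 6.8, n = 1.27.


PR^(1/n) = 6.8^(1/1.27) = 4.52396076
eta_v = 1 - 0.062 * (4.52396076 - 1)
eta_v = 0.7815

0.7815


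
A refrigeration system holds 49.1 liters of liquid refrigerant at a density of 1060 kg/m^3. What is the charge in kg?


Charge = V * rho / 1000
Charge = 49.1 * 1060 / 1000
Charge = 52.05 kg

52.05


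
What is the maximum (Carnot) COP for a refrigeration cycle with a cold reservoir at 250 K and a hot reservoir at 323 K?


dT = 323 - 250 = 73 K
COP_carnot = T_cold / dT = 250 / 73
COP_carnot = 3.425

3.425


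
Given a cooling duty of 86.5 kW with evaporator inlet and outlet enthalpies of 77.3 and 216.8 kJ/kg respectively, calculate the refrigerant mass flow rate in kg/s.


dh = 216.8 - 77.3 = 139.5 kJ/kg
m_dot = Q / dh = 86.5 / 139.5 = 0.6201 kg/s

0.6201


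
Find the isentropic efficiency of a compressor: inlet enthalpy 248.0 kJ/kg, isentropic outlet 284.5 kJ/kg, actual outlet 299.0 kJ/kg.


dh_ideal = 284.5 - 248.0 = 36.5 kJ/kg
dh_actual = 299.0 - 248.0 = 51.0 kJ/kg
eta_s = dh_ideal / dh_actual = 36.5 / 51.0
eta_s = 0.7157

0.7157


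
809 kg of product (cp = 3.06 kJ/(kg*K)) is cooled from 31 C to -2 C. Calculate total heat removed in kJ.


dT = 31 - (-2) = 33 K
Q = m * cp * dT = 809 * 3.06 * 33
Q = 81693 kJ

81693


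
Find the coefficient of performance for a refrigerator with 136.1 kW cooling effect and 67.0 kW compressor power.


COP = Q_evap / W
COP = 136.1 / 67.0
COP = 2.031

2.031


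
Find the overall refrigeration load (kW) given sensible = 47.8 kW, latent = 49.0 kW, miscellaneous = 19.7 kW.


Q_total = Q_s + Q_l + Q_misc
Q_total = 47.8 + 49.0 + 19.7
Q_total = 116.5 kW

116.5


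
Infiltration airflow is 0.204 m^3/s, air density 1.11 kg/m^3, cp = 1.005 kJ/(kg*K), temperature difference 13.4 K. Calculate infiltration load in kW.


Q = V_dot * rho * cp * dT
Q = 0.204 * 1.11 * 1.005 * 13.4
Q = 3.049 kW

3.049


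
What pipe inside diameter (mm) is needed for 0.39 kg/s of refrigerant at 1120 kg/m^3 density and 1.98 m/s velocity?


A = m_dot / (rho * v) = 0.39 / (1120 * 1.98) = 0.0001758658009 m^2
d = sqrt(4*A/pi) * 1000
d = 15.0 mm

15.0


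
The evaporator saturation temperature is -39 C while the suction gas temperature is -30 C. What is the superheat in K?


Superheat = T_suction - T_evap
Superheat = -30 - (-39)
Superheat = 9 K

9


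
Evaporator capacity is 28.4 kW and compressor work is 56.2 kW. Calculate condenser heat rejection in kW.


Q_cond = Q_evap + W
Q_cond = 28.4 + 56.2
Q_cond = 84.6 kW

84.6


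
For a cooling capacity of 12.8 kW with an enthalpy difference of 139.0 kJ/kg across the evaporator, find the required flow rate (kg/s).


m_dot = Q / dh
m_dot = 12.8 / 139.0
m_dot = 0.0921 kg/s

0.0921


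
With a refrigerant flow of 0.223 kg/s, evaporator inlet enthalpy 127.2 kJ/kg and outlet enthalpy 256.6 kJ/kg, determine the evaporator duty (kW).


dh = 256.6 - 127.2 = 129.4 kJ/kg
Q_evap = m_dot * dh = 0.223 * 129.4
Q_evap = 28.86 kW

28.86


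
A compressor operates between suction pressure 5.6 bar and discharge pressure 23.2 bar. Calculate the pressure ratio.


PR = P_high / P_low
PR = 23.2 / 5.6
PR = 4.143

4.143


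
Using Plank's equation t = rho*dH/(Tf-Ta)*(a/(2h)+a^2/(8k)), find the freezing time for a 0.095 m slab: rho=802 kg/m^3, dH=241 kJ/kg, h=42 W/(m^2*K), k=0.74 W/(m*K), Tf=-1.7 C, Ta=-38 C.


dT = -1.7 - (-38) = 36.3 K
term1 = a/(2h) = 0.095/(2*42) = 0.001130952381
term2 = a^2/(8k) = 0.095^2/(8*0.74) = 0.001524493243
t = rho*dH*1000/dT * (term1 + term2)
t = 802*241*1000/36.3 * (0.001130952381 + 0.001524493243)
t = 14139 s

14139


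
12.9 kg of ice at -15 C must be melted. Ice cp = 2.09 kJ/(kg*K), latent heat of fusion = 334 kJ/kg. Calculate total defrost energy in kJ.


Sensible heat = cp * dT = 2.09 * 15 = 31.35 kJ/kg
Total per kg = 31.35 + 334 = 365.35 kJ/kg
Q = m * total = 12.9 * 365.35
Q = 4713.0 kJ

4713.0


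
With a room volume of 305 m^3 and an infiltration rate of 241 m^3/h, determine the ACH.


ACH = flow / volume
ACH = 241 / 305
ACH = 0.79

0.79


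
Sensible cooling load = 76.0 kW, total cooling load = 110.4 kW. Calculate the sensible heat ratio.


SHR = Q_sensible / Q_total
SHR = 76.0 / 110.4
SHR = 0.688

0.688


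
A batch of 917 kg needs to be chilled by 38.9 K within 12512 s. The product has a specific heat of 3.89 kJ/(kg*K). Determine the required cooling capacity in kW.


Q = m * cp * dT / t
Q = 917 * 3.89 * 38.9 / 12512
Q = 11.09 kW

11.09


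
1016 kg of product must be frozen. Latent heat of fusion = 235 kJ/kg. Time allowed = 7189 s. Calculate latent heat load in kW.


Q_lat = m * h_fg / t
Q_lat = 1016 * 235 / 7189
Q_lat = 33.21 kW

33.21


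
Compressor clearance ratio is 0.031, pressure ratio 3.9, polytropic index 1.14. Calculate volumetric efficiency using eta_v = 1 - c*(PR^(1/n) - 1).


PR^(1/n) = 3.9^(1/1.14) = 3.29972484
eta_v = 1 - 0.031 * (3.29972484 - 1)
eta_v = 0.9287

0.9287


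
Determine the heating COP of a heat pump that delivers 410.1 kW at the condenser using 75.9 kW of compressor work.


COP_hp = Q_cond / W
COP_hp = 410.1 / 75.9
COP_hp = 5.403

5.403


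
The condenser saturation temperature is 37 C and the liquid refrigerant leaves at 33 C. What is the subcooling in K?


Subcooling = T_cond - T_liquid
Subcooling = 37 - 33
Subcooling = 4 K

4


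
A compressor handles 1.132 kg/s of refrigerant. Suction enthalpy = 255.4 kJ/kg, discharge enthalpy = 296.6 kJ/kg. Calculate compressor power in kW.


dh = 296.6 - 255.4 = 41.2 kJ/kg
W = m_dot * dh = 1.132 * 41.2 = 46.64 kW

46.64


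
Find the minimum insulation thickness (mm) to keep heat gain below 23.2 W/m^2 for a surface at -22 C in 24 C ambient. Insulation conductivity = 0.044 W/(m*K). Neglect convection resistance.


dT = 24 - (-22) = 46 K
thickness = k * dT / q_max * 1000
thickness = 0.044 * 46 / 23.2 * 1000
thickness = 87.2 mm

87.2


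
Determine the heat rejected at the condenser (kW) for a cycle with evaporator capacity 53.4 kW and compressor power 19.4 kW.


Q_cond = Q_evap + W
Q_cond = 53.4 + 19.4
Q_cond = 72.8 kW

72.8


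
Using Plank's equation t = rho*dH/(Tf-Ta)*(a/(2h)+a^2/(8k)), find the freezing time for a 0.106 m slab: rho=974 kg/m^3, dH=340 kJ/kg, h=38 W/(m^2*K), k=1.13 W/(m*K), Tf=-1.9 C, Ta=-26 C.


dT = -1.9 - (-26) = 24.1 K
term1 = a/(2h) = 0.106/(2*38) = 0.001394736842
term2 = a^2/(8k) = 0.106^2/(8*1.13) = 0.001242920354
t = rho*dH*1000/dT * (term1 + term2)
t = 974*340*1000/24.1 * (0.001394736842 + 0.001242920354)
t = 36244 s

36244


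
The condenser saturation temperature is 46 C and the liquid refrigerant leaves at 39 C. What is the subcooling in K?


Subcooling = T_cond - T_liquid
Subcooling = 46 - 39
Subcooling = 7 K

7


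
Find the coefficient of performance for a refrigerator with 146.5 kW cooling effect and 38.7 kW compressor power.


COP = Q_evap / W
COP = 146.5 / 38.7
COP = 3.786

3.786


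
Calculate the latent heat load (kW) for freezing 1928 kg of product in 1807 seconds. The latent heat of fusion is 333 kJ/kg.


Q_lat = m * h_fg / t
Q_lat = 1928 * 333 / 1807
Q_lat = 355.3 kW

355.3


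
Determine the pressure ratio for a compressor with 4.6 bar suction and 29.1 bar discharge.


PR = P_high / P_low
PR = 29.1 / 4.6
PR = 6.326

6.326


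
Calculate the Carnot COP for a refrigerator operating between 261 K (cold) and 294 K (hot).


dT = 294 - 261 = 33 K
COP_carnot = T_cold / dT = 261 / 33
COP_carnot = 7.909

7.909


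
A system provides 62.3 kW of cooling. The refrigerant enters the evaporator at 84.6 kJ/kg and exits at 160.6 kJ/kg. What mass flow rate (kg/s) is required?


dh = 160.6 - 84.6 = 76.0 kJ/kg
m_dot = Q / dh = 62.3 / 76.0 = 0.8197 kg/s

0.8197


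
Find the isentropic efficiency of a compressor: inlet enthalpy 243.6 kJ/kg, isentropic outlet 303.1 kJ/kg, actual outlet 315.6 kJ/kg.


dh_ideal = 303.1 - 243.6 = 59.5 kJ/kg
dh_actual = 315.6 - 243.6 = 72.0 kJ/kg
eta_s = dh_ideal / dh_actual = 59.5 / 72.0
eta_s = 0.8264

0.8264


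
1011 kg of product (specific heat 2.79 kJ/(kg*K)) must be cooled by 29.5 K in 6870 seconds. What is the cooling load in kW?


Q = m * cp * dT / t
Q = 1011 * 2.79 * 29.5 / 6870
Q = 12.112 kW

12.112


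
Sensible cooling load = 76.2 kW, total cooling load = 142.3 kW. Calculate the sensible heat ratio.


SHR = Q_sensible / Q_total
SHR = 76.2 / 142.3
SHR = 0.535

0.535


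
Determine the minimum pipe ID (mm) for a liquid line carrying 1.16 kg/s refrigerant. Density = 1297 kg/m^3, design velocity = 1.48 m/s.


A = m_dot / (rho * v) = 1.16 / (1297 * 1.48) = 0.0006043051533 m^2
d = sqrt(4*A/pi) * 1000
d = 27.7 mm

27.7


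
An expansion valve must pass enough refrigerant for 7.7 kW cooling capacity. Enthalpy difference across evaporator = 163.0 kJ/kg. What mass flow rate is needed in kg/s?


m_dot = Q / dh
m_dot = 7.7 / 163.0
m_dot = 0.0472 kg/s

0.0472


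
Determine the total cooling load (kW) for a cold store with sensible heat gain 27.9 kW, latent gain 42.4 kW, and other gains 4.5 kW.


Q_total = Q_s + Q_l + Q_misc
Q_total = 27.9 + 42.4 + 4.5
Q_total = 74.8 kW

74.8


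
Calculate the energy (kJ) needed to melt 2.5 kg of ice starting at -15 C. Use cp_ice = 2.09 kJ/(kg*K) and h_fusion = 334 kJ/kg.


Sensible heat = cp * dT = 2.09 * 15 = 31.35 kJ/kg
Total per kg = 31.35 + 334 = 365.35 kJ/kg
Q = m * total = 2.5 * 365.35
Q = 913.4 kJ

913.4


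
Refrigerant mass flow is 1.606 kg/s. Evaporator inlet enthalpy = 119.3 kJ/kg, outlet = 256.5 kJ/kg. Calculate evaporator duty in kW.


dh = 256.5 - 119.3 = 137.2 kJ/kg
Q_evap = m_dot * dh = 1.606 * 137.2
Q_evap = 220.34 kW

220.34


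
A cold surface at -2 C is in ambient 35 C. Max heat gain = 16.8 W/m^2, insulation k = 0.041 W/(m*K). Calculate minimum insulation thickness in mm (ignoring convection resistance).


dT = 35 - (-2) = 37 K
thickness = k * dT / q_max * 1000
thickness = 0.041 * 37 / 16.8 * 1000
thickness = 90.3 mm

90.3


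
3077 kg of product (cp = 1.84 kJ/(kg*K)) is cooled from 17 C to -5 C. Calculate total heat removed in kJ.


dT = 17 - (-5) = 22 K
Q = m * cp * dT = 3077 * 1.84 * 22
Q = 124557 kJ

124557


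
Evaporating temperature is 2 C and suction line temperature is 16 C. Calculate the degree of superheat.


Superheat = T_suction - T_evap
Superheat = 16 - (2)
Superheat = 14 K

14


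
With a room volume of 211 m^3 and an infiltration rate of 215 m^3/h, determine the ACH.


ACH = flow / volume
ACH = 215 / 211
ACH = 1.019

1.019


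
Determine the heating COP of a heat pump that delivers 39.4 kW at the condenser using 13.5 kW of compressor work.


COP_hp = Q_cond / W
COP_hp = 39.4 / 13.5
COP_hp = 2.919

2.919


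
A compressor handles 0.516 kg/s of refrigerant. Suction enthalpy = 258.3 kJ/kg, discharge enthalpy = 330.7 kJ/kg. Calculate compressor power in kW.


dh = 330.7 - 258.3 = 72.4 kJ/kg
W = m_dot * dh = 0.516 * 72.4 = 37.36 kW

37.36


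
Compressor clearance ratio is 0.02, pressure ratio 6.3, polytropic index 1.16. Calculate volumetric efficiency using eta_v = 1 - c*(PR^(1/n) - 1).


PR^(1/n) = 6.3^(1/1.16) = 4.88749899
eta_v = 1 - 0.02 * (4.88749899 - 1)
eta_v = 0.9223

0.9223
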